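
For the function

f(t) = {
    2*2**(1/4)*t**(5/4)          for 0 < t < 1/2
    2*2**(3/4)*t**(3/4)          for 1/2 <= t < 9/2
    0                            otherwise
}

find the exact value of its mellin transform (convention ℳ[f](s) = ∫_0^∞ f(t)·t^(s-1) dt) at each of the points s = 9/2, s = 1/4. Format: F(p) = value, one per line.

peel off the common scale on t: t**(5/4) on [0, 1); 2*t**(3/4) on [1, 9)
undo the power substitution: t**(5/2) on [0, 1); 2*t**(3/2) on [1, 3)
invert the shared t-power to get t**(3/2) on [0, 1); 2*sqrt(t) on [1, 3)
slice at 1/2, transform all 2 pieces, and sum them
piece [0, 1/2): integrate 2*2**(1/4)*t**(5/4) against the kernel
on [1/2, 9/2): add ∫ 2*2**(3/4)*t**(3/4)·t^(s-1) dt

F(9/2) = sqrt(2)*(-25 + 2716254*sqrt(3))/3864
F(1/4) = 25*2**(3/4)/3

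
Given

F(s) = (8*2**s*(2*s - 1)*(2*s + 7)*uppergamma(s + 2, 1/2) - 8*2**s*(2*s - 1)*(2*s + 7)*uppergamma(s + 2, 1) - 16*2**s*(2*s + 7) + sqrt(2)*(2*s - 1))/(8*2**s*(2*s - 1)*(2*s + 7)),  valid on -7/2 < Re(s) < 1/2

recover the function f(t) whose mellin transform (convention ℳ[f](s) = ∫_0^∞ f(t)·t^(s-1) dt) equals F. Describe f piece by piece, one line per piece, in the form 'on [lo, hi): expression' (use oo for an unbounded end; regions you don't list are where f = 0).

reversing the shared t-power: t**(3/2) on [0, 1/2); exp(-t) on [1/2, 1); t**(-5/2) on [1, ∞)
split f at 1/2, 1: ℳ[f](s) collects 3 kernel integrals
over [0, 1/2), the kernel integral of t**(7/2) enters the sum
∫ over [1/2, 1) of t**2*exp(-t)·t^(s-1) joins the sum
for t in [1, ∞): the term is ∫ 1/sqrt(t)·t^(s-1)

on [0, 1/2): t**(7/2)
on [1/2, 1): t**2*exp(-t)
on [1, oo): 1/sqrt(t)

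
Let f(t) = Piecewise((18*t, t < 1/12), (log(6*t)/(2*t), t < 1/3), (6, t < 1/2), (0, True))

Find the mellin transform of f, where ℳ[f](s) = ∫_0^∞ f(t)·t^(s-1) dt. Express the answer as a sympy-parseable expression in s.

3*(-4*2**(2*s)*(s - 1)**2*(s + 1) + 4**s*s*(s - 1)*(s + 1)*log(2) - 4**s*s*(s + 1) + 4*6**s*(s - 1)**2*(s + 1) + s*(s - 1)**2 + 4*s*(s - 1)*(s + 1)*log(2) + 4*s*(s + 1))/(2*12**s*s*(s - 1)**2*(s + 1))
  Re(s) > -1

undo the common scale on t: 9*t on [0, 1/6); log(3*t)/t on [1/6, 2/3); 6 on [2/3, 1)
the shared t-power comes off first: 9*t**2 on [0, 1/6); log(3*t) on [1/6, 2/3); 6*t on [2/3, 1)
peel off the common scale on t: t**2 on [0, 1/2); log(t) on [1/2, 2); 2*t on [2, 3)
the 3 pieces separated at 1/12, 1/3 each add one integral
piece [0, 1/12): integrate 18*t against the kernel
∫ log(6*t)/(2*t)·t^(s-1) over [1/12, 1/3)
piece [1/3, 1/2): integrate 6 against the kernel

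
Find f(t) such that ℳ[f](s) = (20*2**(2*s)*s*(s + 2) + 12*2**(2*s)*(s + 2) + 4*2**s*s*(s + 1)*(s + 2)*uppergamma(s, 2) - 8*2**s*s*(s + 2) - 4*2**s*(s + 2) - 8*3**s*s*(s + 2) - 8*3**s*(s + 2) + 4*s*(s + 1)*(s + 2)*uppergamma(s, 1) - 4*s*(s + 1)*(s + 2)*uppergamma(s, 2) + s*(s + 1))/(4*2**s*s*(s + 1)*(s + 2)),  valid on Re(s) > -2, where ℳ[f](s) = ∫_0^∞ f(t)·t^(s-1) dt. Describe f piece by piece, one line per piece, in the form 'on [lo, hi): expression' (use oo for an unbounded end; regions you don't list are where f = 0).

the 5 pieces separated at 1/2, 1, 3/2, 2 each add one integral
for t in [0, 1/2): the term is ∫ t**2·t^(s-1)
for t in [1/2, 1): the term is ∫ exp(-2*t)·t^(s-1)
over [1, 3/2), the kernel integral of (t + 1) enters the sum
the [3/2, 2) slice contributes ∫ (t + 3)·t^(s-1) dt
on [2, ∞): add ∫ exp(-t)·t^(s-1) dt

on [0, 1/2): t**2
on [1/2, 1): exp(-2*t)
on [1, 3/2): t + 1
on [3/2, 2): t + 3
on [2, oo): exp(-t)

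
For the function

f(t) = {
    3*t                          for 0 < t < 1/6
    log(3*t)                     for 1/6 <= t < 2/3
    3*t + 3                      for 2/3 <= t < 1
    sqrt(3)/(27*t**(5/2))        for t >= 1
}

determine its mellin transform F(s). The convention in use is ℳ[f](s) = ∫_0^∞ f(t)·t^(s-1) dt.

invert the common scale on t to get t on [0, 1/2); log(t) on [1/2, 2); t + 3 on [2, 3); …
f breaks at 1/6, 2/3, 1 into 4 integrals to sum
segment [0, 1/6) carries 3*t; integrate it
∫ over [1/6, 2/3) of log(3*t)·t^(s-1) joins the sum
∫ over [2/3, 1) of (3*t + 3)·t^(s-1) joins the sum
segment 1 to ∞ holds sqrt(3)/(27*t**(5/2)); add its integral

(-270*2**(2*s)*s**2*(2*s - 5) + 54*2**(2*s)*s*(s + 1)*(2*s - 5)*log(2) - 162*2**(2*s)*s*(2*s - 5) - 54*2**(2*s)*(s + 1)*(2*s - 5) - 4*sqrt(3)*6**s*s**2*(s + 1) + 324*6**s*s**2*(2*s - 5) + 162*6**s*s*(2*s - 5) + 27*s**2*(2*s - 5) + 54*s*(s + 1)*(2*s - 5)*log(2) + (2*s - 5)*(54*s + 54))/(54*6**s*s**2*(s + 1)*(2*s - 5))
  -1 < Re(s) < 5/2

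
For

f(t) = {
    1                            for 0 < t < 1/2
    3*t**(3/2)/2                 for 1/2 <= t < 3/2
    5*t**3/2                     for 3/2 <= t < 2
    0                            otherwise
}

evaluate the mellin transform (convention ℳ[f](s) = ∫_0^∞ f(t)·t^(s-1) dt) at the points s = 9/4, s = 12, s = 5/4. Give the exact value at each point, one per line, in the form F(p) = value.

F(9/4) = 2**(3/4)*(-18225*3**(1/4) + 560 + 3402*sqrt(2)*3**(3/4) + 76674*sqrt(2))/10080
F(12) = -sqrt(2)/147456 + 177147*sqrt(6)/16384 + 1059392921/196608
F(5/4) = 2**(3/4)*(-22275*3**(1/4) + 2992 + 4590*sqrt(2)*3**(3/4) + 69890*sqrt(2))/14960

breakpoints 1/2, 3/2: one integral from each of the 3 segments
between 0 and 1/2 the integrand is 1·t^(s-1)
[1/2, 3/2) adds the kernel integral of 3*t**(3/2)/2
∫ 5*t**3/2·t^(s-1) over [3/2, 2)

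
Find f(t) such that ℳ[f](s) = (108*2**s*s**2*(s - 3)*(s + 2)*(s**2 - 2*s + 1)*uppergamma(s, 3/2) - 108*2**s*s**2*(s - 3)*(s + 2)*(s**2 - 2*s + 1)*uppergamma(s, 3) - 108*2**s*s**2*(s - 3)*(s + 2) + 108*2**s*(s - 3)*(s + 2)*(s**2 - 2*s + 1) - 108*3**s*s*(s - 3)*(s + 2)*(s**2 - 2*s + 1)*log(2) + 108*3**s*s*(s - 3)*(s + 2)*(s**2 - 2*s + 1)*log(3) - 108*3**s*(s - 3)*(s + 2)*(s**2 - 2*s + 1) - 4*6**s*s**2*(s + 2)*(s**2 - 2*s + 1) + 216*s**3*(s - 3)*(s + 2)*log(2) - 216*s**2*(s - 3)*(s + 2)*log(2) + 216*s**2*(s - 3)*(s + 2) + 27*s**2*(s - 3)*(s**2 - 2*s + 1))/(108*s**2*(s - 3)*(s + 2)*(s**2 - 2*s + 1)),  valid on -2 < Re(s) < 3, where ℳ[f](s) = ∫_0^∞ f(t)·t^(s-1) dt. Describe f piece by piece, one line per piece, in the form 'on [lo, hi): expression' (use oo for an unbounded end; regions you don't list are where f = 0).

back out the common scale on t: t**2 on [0, 1/2); log(t)/t on [1/2, 1); log(t) on [1, 3/2); …
treat the 5 regions marked off by 1, 2, 3, 6 separately and sum
∫ over [0, 1) of t**2/4·t^(s-1) joins the sum
segment 1 to 2 holds 2*log(t/2)/t; add its integral
∫ over [2, 3) of log(t/2)·t^(s-1) joins the sum
piece [3, 6): integrate exp(-t/2) against the kernel
over [6, ∞), the kernel integral of 8/t**3 enters the sum

on [0, 1): t**2/4
on [1, 2): 2*log(t/2)/t
on [2, 3): log(t/2)
on [3, 6): exp(-t/2)
on [6, oo): 8/t**3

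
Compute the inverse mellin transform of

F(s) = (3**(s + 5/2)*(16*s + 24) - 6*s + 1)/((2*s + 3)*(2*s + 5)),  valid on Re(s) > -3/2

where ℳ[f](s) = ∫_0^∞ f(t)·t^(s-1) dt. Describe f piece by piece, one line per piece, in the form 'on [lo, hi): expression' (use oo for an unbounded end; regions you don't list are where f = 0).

the 2 pieces separated at 1 each add one integral
[0, 1) adds the kernel integral of 5*t**(3/2)/2
segment [1, 3) carries 4*t**(5/2); integrate it

on [0, 1): 5*t**(3/2)/2
on [1, 3): 4*t**(5/2)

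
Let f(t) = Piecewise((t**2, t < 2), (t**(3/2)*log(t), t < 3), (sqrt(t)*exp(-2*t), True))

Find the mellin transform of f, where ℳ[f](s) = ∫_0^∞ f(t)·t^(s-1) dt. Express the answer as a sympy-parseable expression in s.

invert the shared t-power to get t**(3/2) on [0, 2); t*log(t) on [2, 3); exp(-2*t) on [3, ∞)
treat the 3 regions marked off by 2, 3 separately and sum
[0, 2) adds the kernel integral of t**2
between 2 and 3 the integrand is t**(3/2)*log(t)·t^(s-1)
segment [3, ∞) carries sqrt(t)*exp(-2*t); integrate it

6**(1/2 - s)*(-4*12**(s + 1/2)*(s + 2)*(2*s + 1)*log(2) - 8*12**(s + 1/2)*(s + 2)*log(2) + 8*12**(s + 1/2)*(s + 2) + 2*12**(s + 1/2)*sqrt(2)*(8*s + (2*s + 1)**2 + 8) + 6*18**(s + 1/2)*(s + 2)*(2*s + 1)*log(3) - 12*18**(s + 1/2)*(s + 2) + 12*18**(s + 1/2)*(s + 2)*log(3) + 3**(s + 1/2)*(s + 2)*(8*s + (2*s + 1)**2 + 8)*uppergamma(s + 1/2, 6))/(6*(s + 2)*(8*s + (2*s + 1)**2 + 8))
  Re(s) > -2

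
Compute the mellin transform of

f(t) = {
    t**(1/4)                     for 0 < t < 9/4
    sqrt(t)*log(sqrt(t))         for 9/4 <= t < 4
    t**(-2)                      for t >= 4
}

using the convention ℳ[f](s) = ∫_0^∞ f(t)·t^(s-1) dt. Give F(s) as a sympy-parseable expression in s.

peel off the power substitution: sqrt(t) on [0, 3/2); t*log(t) on [3/2, 2); t**(-4) on [2, ∞)
along the cuts 9/4, 4, ℳ[f](s) splits into 3 integrals
over [0, 9/4), the kernel integral of t**(1/4) enters the sum
[9/4, 4) adds the kernel integral of sqrt(t)*log(sqrt(t))
on [4, ∞) integrate f = t**(-2) against the kernel

(64*2**(4*s)*s*(2*s - 4)*(4*s + 1)*log(2) - 32*2**(4*s)*(2*s - 4)*(4*s + 1) + 32*2**(4*s)*(2*s - 4)*(4*s + 1)*log(2) - 2**(4*s)*(4*s + 1)*(4*s**2 + 4*s + 1) - 48*3**(2*s)*s*(2*s - 4)*(4*s + 1)*log(3) + 48*3**(2*s)*s*(2*s - 4)*(4*s + 1)*log(2) - 24*3**(2*s)*(2*s - 4)*(4*s + 1)*log(3) + 24*3**(2*s)*(2*s - 4)*(4*s + 1)*log(2) + 24*3**(2*s)*(2*s - 4)*(4*s + 1) + 16*3**(2*s)*sqrt(6)*(2*s - 4)*(4*s**2 + 4*s + 1))/(8*2**(2*s)*(2*s - 4)*(4*s + 1)*(4*s**2 + 4*s + 1))
  -1/4 < Re(s) < 2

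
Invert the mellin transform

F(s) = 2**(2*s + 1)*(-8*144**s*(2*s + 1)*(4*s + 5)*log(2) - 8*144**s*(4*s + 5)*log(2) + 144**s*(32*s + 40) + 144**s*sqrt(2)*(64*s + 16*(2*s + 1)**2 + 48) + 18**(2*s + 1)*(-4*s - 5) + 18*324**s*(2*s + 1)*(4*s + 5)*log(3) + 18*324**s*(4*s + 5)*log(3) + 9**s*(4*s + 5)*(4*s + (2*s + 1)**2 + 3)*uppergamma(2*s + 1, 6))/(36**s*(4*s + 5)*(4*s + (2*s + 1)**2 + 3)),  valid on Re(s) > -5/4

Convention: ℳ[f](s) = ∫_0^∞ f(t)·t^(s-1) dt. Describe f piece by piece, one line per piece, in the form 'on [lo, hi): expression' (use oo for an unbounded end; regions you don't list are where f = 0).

back out the shared t-power: sqrt(2)*t**(3/4)/4 on [0, 16); sqrt(t)*log(sqrt(t)/2)/2 on [16, 36); exp(-sqrt(t)) on [36, ∞)
back out the power substitution: sqrt(2)*t**(3/2)/4 on [0, 4); t*log(t/2)/2 on [4, 6); exp(-t) on [6, ∞)
back out the common scale on t: t**(3/2) on [0, 2); t*log(t) on [2, 3); exp(-2*t) on [3, ∞)
split f at 16, 36: ℳ[f](s) collects 3 kernel integrals
∫ over [0, 16) of sqrt(2)*t**(5/4)/4·t^(s-1) joins the sum
on [16, 36): add ∫ t*log(sqrt(t)/2)/2·t^(s-1) dt
over [36, ∞), the kernel integral of sqrt(t)*exp(-sqrt(t)) enters the sum

on [0, 16): sqrt(2)*t**(5/4)/4
on [16, 36): t*log(sqrt(t)/2)/2
on [36, oo): sqrt(t)*exp(-sqrt(t))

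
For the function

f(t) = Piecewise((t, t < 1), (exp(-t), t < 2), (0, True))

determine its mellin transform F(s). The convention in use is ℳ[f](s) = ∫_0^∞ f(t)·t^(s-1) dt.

((s + 1)*uppergamma(s, 1) - (s + 1)*uppergamma(s, 2) + 1)/(s + 1)
  Re(s) > -1

linearity at 1 turns ℳ[f](s) into 2 summed integrals
piece [0, 1): integrate t against the kernel
segment 1 to 2 holds exp(-t); add its integral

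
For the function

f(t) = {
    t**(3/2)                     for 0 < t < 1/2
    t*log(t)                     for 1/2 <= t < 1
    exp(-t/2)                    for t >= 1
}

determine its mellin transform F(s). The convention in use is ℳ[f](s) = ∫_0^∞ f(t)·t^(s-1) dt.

(2*2**(2*s)*(2*s + 3)*(s**2 + 2*s + 1)*uppergamma(s, 1/2) - 2*2**s*(2*s + 3) + s*(2*s + 3)*log(2) + 2*s + (2*s + 3)*log(2) + sqrt(2)*(s**2 + 2*s + 1) + 3)/(2*2**s*(2*s + 3)*(s**2 + 2*s + 1))
  Re(s) > -3/2

summing 3 kernel integrals split by 1/2, 1 yields ℳ[f](s)
∫ over [0, 1/2) of t**(3/2)·t^(s-1) joins the sum
on [1/2, 1) integrate f = t*log(t) against the kernel
for t in [1, ∞): the term is ∫ exp(-t/2)·t^(s-1)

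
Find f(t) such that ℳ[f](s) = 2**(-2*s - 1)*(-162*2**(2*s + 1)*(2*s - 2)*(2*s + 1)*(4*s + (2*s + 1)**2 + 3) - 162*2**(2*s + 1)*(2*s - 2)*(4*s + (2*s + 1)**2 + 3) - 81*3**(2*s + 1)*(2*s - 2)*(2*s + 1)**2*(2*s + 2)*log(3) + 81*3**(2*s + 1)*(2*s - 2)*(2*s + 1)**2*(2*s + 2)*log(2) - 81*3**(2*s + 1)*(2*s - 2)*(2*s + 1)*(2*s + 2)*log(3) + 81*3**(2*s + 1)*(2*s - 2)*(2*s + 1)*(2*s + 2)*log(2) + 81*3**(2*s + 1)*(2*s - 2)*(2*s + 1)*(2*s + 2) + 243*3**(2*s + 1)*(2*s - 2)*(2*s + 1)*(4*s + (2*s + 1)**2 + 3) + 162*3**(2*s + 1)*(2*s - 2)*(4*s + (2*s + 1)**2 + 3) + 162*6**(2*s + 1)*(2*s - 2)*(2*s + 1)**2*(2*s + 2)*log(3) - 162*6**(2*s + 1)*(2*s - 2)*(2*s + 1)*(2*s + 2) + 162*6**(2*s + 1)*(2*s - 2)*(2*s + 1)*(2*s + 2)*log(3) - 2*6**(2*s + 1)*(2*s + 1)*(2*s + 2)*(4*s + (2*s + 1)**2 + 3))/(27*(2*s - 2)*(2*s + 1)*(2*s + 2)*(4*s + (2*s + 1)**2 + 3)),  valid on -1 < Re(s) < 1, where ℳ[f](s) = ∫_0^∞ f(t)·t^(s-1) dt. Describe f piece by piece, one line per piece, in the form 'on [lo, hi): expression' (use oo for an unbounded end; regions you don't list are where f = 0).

peel off the power substitution: t**2 on [0, 1); t*(t + 3) on [1, 3/2); t**2*log(t) on [3/2, 3); …
undo the shared t-power: t on [0, 1); t + 3 on [1, 3/2); t*log(t) on [3/2, 3); …
along the cuts 1, 9/4, 9, ℳ[f](s) splits into 4 integrals
[0, 1) adds the kernel integral of t
over [1, 9/4), the kernel integral of sqrt(t)*(sqrt(t) + 3) enters the sum
on [9/4, 9) integrate f = t*log(sqrt(t)) against the kernel
between 9 and ∞ the integrand is 1/t·t^(s-1)

on [0, 1): t
on [1, 9/4): sqrt(t)*(sqrt(t) + 3)
on [9/4, 9): t*log(sqrt(t))
on [9, oo): 1/t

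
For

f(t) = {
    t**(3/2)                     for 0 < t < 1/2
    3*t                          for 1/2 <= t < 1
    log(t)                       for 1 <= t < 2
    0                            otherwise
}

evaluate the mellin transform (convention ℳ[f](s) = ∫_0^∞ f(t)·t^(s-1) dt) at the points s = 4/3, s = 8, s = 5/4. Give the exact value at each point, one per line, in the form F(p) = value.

F(4/3) = -9*2**(1/3)/8 - 9*2**(2/3)/56 + 3*2**(1/6)/68 + 3*2**(1/3)*log(2)/2 + 207/112
F(8) = -5609/1536 + sqrt(2)/9728 + 32*log(2)
F(5/4) = -679*2**(1/4)/550 - 2**(3/4)/6 + 8*2**(1/4)*log(2)/5 + 148/75

along the cuts 1/2, 1, ℳ[f](s) splits into 3 integrals
∫ t**(3/2)·t^(s-1) over [0, 1/2)
[1/2, 1) adds the kernel integral of 3*t
on [1, 2): add ∫ log(t)·t^(s-1) dt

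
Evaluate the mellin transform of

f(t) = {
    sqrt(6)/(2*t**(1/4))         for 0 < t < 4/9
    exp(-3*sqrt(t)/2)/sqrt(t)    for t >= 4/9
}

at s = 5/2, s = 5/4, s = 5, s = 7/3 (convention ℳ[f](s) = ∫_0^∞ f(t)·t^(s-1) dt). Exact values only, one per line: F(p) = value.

F(5/2) = 64/729 + 512*exp(-1)/81
F(5/4) = 2*sqrt(6)*(2 + E*(sqrt(pi)*erfc(1) + 1))*exp(-1)/9
F(5) = 2048/373977 + 112231424*exp(-1)/19683
F(7/3) = 16*12**(1/3)*(6 + 25*uppergamma(11/3, 1))/2025

invert the power substitution to get sqrt(6)/(2*sqrt(t)) on [0, 2/3); exp(-3*t/2)/t on [2/3, ∞)
reversing the shared t-power: sqrt(6)*sqrt(t)/2 on [0, 2/3); exp(-3*t/2) on [2/3, ∞)
undo the common scale on t: sqrt(t) on [0, 1); exp(-t) on [1, ∞)
along the cuts 4/9, ℳ[f](s) splits into 2 integrals
[0, 4/9) adds the kernel integral of sqrt(6)/(2*t**(1/4))
segment [4/9, ∞) carries exp(-3*sqrt(t)/2)/sqrt(t); integrate it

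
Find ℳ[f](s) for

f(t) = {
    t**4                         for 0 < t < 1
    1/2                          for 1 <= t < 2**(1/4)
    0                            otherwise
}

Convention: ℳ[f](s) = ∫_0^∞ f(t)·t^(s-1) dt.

reversing the power substitution: t**2 on [0, 1); 1/2 on [1, sqrt(2))
invert the power substitution to get t on [0, 1); 1/2 on [1, 2)
slice at 1, transform all 2 pieces, and sum them
between 0 and 1 the integrand is t**4·t^(s-1)
segment 1 to 2**(1/4) holds 1/2; add its integral

(2**(s/4)*(s + 4) + s - 4)/(2*s*(s + 4))
  Re(s) > -4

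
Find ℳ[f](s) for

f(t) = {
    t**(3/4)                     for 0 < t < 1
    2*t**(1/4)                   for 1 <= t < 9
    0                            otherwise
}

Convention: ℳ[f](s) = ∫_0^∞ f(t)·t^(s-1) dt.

4*(2*3**(2*s + 1/2)*(4*s + 3) - 4*s - 5)/((4*s + 1)*(4*s + 3))
  Re(s) > -3/4

reversing the power substitution: t**(3/2) on [0, 1); 2*sqrt(t) on [1, 3)
summing 2 kernel integrals split by 1 yields ℳ[f](s)
on [0, 1) integrate f = t**(3/4) against the kernel
[1, 9) adds the kernel integral of 2*t**(1/4)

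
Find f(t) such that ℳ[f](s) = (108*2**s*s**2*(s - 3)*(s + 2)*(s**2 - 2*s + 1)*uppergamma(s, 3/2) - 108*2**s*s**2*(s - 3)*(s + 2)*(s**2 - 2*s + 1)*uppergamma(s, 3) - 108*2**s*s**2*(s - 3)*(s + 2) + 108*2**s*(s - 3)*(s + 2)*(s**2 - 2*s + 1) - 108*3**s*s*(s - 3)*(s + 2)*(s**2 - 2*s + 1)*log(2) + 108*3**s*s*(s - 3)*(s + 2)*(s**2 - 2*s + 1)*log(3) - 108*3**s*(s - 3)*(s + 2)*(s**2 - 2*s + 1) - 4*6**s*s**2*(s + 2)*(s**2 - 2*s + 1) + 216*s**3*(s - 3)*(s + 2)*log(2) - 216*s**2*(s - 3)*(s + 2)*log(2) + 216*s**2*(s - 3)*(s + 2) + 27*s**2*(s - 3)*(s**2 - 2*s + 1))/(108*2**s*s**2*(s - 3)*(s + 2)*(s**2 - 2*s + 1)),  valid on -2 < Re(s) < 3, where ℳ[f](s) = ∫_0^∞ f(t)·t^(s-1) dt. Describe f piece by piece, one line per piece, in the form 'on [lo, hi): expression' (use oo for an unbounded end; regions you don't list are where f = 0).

on [0, 1/2): t**2
on [1/2, 1): log(t)/t
on [1, 3/2): log(t)
on [3/2, 3): exp(-t)
on [3, oo): t**(-3)

breakpoints 1/2, 1, 3/2, 3: one integral from each of the 5 segments
over [0, 1/2), the kernel integral of t**2 enters the sum
the [1/2, 1) slice contributes ∫ log(t)/t·t^(s-1) dt
the [1, 3/2) slice contributes ∫ log(t)·t^(s-1) dt
piece [3/2, 3): integrate exp(-t) against the kernel
the [3, ∞) slice contributes ∫ t**(-3)·t^(s-1) dt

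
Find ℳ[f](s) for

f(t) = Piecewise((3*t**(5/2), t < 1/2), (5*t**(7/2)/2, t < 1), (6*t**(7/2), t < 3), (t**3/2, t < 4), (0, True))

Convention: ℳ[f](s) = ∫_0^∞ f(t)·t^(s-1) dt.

split f at 1/2, 1, 3: ℳ[f](s) collects 4 kernel integrals
segment [0, 1/2) carries 3*t**(5/2); integrate it
piece [1/2, 1): integrate 5*t**(7/2)/2 against the kernel
on [1, 3): add ∫ 6*t**(7/2)·t^(s-1) dt
the [3, 4) slice contributes ∫ t**3/2·t^(s-1) dt

(512*2**(2*s)*(2*s + 5)*(2*s + 7) - 5*2**(1/2 - s)*(s + 3)*(2*s + 5) + 12*2**(1/2 - s)*(s + 3)*(2*s + 7) - 216*3**s*(2*s + 5)*(2*s + 7) + 5184*3**(s + 1/2)*(s + 3)*(2*s + 5) - 112*(s + 3)*(2*s + 5))/(16*(s + 3)*(2*s + 5)*(2*s + 7))
  Re(s) > -5/2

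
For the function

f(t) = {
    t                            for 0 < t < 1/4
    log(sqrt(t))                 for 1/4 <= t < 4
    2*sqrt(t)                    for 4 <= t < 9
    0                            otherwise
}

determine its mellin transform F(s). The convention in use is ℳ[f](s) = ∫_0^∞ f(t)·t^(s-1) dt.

peel off the power substitution: t**2 on [0, 1/2); log(t) on [1/2, 2); 2*t on [2, 3)
summing 3 kernel integrals split by 1/4, 4 yields ℳ[f](s)
for t in [0, 1/4): the term is ∫ t·t^(s-1)
[1/4, 4) adds the kernel integral of log(sqrt(t))
∫ over [4, 9) of 2*sqrt(t)·t^(s-1) joins the sum

(-32*2**(4*s)*s**2*(s + 1) + 4*2**(4*s)*s*(s + 1)*(2*s + 1)*log(2) - 2*2**(4*s)*(s + 1)*(2*s + 1) + 48*6**(2*s)*s**2*(s + 1) + s**2*(2*s + 1) + 4*s*(s + 1)*(2*s + 1)*log(2) + 2*(s + 1)*(2*s + 1))/(4*2**(2*s)*s**2*(s + 1)*(2*s + 1))
  Re(s) > -1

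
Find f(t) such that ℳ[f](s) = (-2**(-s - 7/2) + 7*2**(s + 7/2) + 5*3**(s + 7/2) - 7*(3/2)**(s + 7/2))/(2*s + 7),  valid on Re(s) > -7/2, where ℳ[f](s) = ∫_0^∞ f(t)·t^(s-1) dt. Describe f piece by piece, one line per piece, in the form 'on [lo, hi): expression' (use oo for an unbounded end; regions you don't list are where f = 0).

on [0, 1/2): 2*t**(7/2)
on [1/2, 3/2): 5*t**(7/2)/2
on [3/2, 2): 6*t**(7/2)
on [2, 3): 5*t**(7/2)/2

split f at 1/2, 3/2, 2: ℳ[f](s) collects 4 kernel integrals
segment [0, 1/2) carries 2*t**(7/2); integrate it
over [1/2, 3/2), the kernel integral of 5*t**(7/2)/2 enters the sum
over [3/2, 2), the kernel integral of 6*t**(7/2) enters the sum
∫ over [2, 3) of 5*t**(7/2)/2·t^(s-1) joins the sum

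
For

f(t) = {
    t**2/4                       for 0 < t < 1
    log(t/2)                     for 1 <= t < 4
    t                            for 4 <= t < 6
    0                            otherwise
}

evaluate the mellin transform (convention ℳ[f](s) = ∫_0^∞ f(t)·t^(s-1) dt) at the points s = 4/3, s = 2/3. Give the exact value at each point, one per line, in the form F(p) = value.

remove the common scale on t first: t**2 on [0, 1/2); log(t) on [1/2, 2); 2*t on [2, 3)
cuts at 1, 4: linearity sums the 3 kernel integrals
[0, 1) adds the kernel integral of t**2/4
segment 1 to 4 holds log(t/2); add its integral
piece [4, 6): integrate t against the kernel

F(4/3) = -255*2**(2/3)/28 + 51/80 + log(2**(3/4 + 3*2**(2/3))) + 108*6**(1/3)/7
F(2/3) = -93*2**(1/3)/10 + 3*log(2)/2 + 75/32 + 3*2**(1/3)*log(2) + 18*6**(2/3)/5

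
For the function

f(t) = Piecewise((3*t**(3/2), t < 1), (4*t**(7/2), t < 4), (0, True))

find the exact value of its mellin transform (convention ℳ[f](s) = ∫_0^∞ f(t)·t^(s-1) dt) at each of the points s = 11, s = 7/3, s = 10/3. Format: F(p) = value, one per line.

F(11) = 107374182374/725
F(7/3) = 78/805 + 49152*2**(2/3)/35
F(10/3) = 42/1189 + 196608*2**(2/3)/41

breakpoints 1: one integral from each of the 2 segments
between 0 and 1 the integrand is 3*t**(3/2)·t^(s-1)
on [1, 4): add ∫ 4*t**(7/2)·t^(s-1) dt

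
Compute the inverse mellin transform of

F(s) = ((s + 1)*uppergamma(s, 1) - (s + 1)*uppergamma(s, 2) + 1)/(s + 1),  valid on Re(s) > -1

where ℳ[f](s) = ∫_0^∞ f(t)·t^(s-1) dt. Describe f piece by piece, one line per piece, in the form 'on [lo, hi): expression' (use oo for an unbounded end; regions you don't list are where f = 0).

slice at 1, transform all 2 pieces, and sum them
for t in [0, 1): the term is ∫ t·t^(s-1)
on [1, 2) integrate f = exp(-t) against the kernel

on [0, 1): t
on [1, 2): exp(-t)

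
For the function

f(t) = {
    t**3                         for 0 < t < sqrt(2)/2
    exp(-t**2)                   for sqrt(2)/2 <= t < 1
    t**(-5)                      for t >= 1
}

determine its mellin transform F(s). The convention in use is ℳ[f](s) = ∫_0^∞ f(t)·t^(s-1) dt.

(2*2**(s/2)*(s - 5)*(s + 3)*uppergamma(s/2, 1/2) - 2*2**(s/2)*(s - 5)*(s + 3)*uppergamma(s/2, 1) - 4*2**(s/2)*(s + 3) + sqrt(2)*(s - 5))/(4*2**(s/2)*(s - 5)*(s + 3))
  -3 < Re(s) < 5

reversing the power substitution: t**(3/2) on [0, 1/2); exp(-t) on [1/2, 1); t**(-5/2) on [1, ∞)
the 3 pieces separated at sqrt(2)/2, 1 each add one integral
over [0, sqrt(2)/2), the kernel integral of t**3 enters the sum
for t in [sqrt(2)/2, 1): the term is ∫ exp(-t**2)·t^(s-1)
∫ over [1, ∞) of t**(-5)·t^(s-1) joins the sum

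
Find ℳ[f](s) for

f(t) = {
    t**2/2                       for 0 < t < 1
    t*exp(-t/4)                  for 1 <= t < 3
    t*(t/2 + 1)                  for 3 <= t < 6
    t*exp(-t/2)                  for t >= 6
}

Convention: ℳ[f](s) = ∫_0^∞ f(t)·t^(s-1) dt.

undo the shared t-power: t/2 on [0, 1); exp(-t/4) on [1, 3); t/2 + 1 on [3, 6); …
the common scale on t comes off first: t on [0, 1/2); exp(-t/2) on [1/2, 3/2); t + 1 on [3/2, 3); …
decompose at 1, 3, 6; ℳ[f](s) sums the 4 pieces' integrals
piece [0, 1): integrate t**2/2 against the kernel
on [1, 3): add ∫ t*exp(-t/4)·t^(s-1) dt
∫ t*(t/2 + 1)·t^(s-1) over [3, 6)
between 6 and ∞ the integrand is t*exp(-t/2)·t^(s-1)

(8*2**(2*s)*(s + 1)*(s + 2)*uppergamma(s + 1, 1/4) - 8*2**(2*s)*(s + 1)*(s + 2)*uppergamma(s + 1, 3/4) + 4*2**s*(s + 1)*(s + 2)*uppergamma(s + 1, 3) - 15*3**s*(s + 1) - 6*3**s + 48*6**s*(s + 1) + 12*6**s + s + 1)/(2*(s + 1)*(s + 2))
  Re(s) > -2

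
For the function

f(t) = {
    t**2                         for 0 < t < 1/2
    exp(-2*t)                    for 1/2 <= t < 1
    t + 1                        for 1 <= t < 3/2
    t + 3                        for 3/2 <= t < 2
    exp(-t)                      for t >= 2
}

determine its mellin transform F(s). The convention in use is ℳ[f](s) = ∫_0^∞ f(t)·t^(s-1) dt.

(20*2**(2*s)*s*(s + 2) + 12*2**(2*s)*(s + 2) + 4*2**s*s*(s + 1)*(s + 2)*uppergamma(s, 2) - 8*2**s*s*(s + 2) - 4*2**s*(s + 2) - 8*3**s*s*(s + 2) - 8*3**s*(s + 2) + 4*s*(s + 1)*(s + 2)*uppergamma(s, 1) - 4*s*(s + 1)*(s + 2)*uppergamma(s, 2) + s*(s + 1))/(4*2**s*s*(s + 1)*(s + 2))
  Re(s) > -2

along the cuts 1/2, 1, 3/2, 2, ℳ[f](s) splits into 5 integrals
∫ over [0, 1/2) of t**2·t^(s-1) joins the sum
on [1/2, 1): add ∫ exp(-2*t)·t^(s-1) dt
on [1, 3/2) integrate f = (t + 1) against the kernel
∫ over [3/2, 2) of (t + 3)·t^(s-1) joins the sum
[2, ∞) adds the kernel integral of exp(-t)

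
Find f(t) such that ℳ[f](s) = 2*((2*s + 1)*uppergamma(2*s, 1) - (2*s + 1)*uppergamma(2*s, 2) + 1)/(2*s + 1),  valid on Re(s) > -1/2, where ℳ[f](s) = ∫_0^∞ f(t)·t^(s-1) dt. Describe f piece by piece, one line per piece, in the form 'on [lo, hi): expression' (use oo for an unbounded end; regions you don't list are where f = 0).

on [0, 1): sqrt(t)
on [1, 4): exp(-sqrt(t))

undo the power substitution: t on [0, 1); exp(-t) on [1, 2)
along the cuts 1, ℳ[f](s) splits into 2 integrals
∫ over [0, 1) of sqrt(t)·t^(s-1) joins the sum
for t in [1, 4): the term is ∫ exp(-sqrt(t))·t^(s-1)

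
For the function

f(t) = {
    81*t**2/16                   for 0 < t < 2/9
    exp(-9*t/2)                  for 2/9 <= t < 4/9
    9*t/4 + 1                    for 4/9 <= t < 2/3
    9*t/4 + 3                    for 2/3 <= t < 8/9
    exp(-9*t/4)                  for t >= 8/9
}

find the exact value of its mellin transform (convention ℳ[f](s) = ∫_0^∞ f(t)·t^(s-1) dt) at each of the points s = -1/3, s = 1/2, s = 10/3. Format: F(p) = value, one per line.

back out the power substitution: 81*t**4/16 on [0, sqrt(2)/3); exp(-9*t**2/2) on [sqrt(2)/3, 2/3); 9*t**2/4 + 1 on [2/3, sqrt(6)/3); …
reversing the common scale on t: t**4 on [0, sqrt(2)/2); exp(-2*t**2) on [sqrt(2)/2, 1); t**2 + 1 on [1, sqrt(6)/2); …
undo the power substitution: t**2 on [0, 1/2); exp(-2*t) on [1/2, 1); t + 1 on [1, 3/2); …
cuts at 2/9, 4/9, 2/3, 8/9: linearity sums the 5 kernel integrals
for t in [0, 2/9): the term is ∫ 81*t**2/16·t^(s-1)
∫ exp(-9*t/2)·t^(s-1) over [2/9, 4/9)
the [4/9, 2/3) slice contributes ∫ (9*t/4 + 1)·t^(s-1) dt
[2/3, 8/9) adds the kernel integral of (9*t/4 + 3)
on [8/9, ∞): add ∫ exp(-9*t/4)·t^(s-1) dt

F(-1/3) = 6**(2/3)*(-60*2**(1/3) - 20*uppergamma(-1/3, 2) + 10*2**(2/3)*uppergamma(-1/3, 2) + 3 + 20*uppergamma(-1/3, 1) + 15*2**(2/3) + 40*3**(2/3))/40
F(1/2) = sqrt(2)*(-120*sqrt(3) - 80*sqrt(2) - 30*sqrt(pi)*erfc(sqrt(2)) + 30*sqrt(2)*sqrt(pi)*erfc(sqrt(2)) + 30*sqrt(pi)*erfc(1) + 443)/90
F(10/3) = 6**(1/3)*(-67392*3**(1/3) - 17664*2**(1/3) - 4160*uppergamma(10/3, 2) + 195 + 4160*uppergamma(10/3, 1) + 33280*2**(1/3)*uppergamma(10/3, 2) + 362496*2**(2/3))/1137240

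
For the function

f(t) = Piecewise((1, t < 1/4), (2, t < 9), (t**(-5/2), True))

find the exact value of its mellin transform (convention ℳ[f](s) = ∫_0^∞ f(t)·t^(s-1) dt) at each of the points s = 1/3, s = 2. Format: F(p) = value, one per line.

F(1/3) = 2**(1/3)*(-3159 + 6320*6**(2/3))/2106
F(2) = 7837/96

remove the shared t-power first: 1/sqrt(t) on [0, 1/4); 2/sqrt(t) on [1/4, 9); t**(-3) on [9, ∞)
undo the shared t-power: sqrt(t) on [0, 1/4); 2*sqrt(t) on [1/4, 9); t**(-2) on [9, ∞)
invert the power substitution to get t on [0, 1/2); 2*t on [1/2, 3); t**(-4) on [3, ∞)
linearity at 1/4, 9 turns ℳ[f](s) into 3 summed integrals
segment [0, 1/4) carries 1; integrate it
over [1/4, 9), the kernel integral of 2 enters the sum
on [9, ∞) integrate f = t**(-5/2) against the kernel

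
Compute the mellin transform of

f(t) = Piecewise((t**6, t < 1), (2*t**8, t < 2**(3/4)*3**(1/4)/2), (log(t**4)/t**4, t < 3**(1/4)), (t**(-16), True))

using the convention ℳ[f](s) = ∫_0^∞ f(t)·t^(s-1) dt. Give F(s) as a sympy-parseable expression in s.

invert the power substitution to get t**3 on [0, 1); 2*t**4 on [1, sqrt(6)/2); log(t**2)/t**2 on [sqrt(6)/2, sqrt(3)); …
invert the power substitution to get t**(3/2) on [0, 1); 2*t**2 on [1, 3/2); log(t)/t on [3/2, 3); …
slice at 1, 2**(3/4)*3**(1/4)/2, 3**(1/4), transform all 4 pieces, and sum them
∫ over [0, 1) of t**6·t^(s-1) joins the sum
piece [1, 2**(3/4)*3**(1/4)/2): integrate 2*t**8 against the kernel
segment [2**(3/4)*3**(1/4)/2, 3**(1/4)) carries log(t**4)/t**4; integrate it
∫ t**(-16)·t^(s-1) over [3**(1/4), ∞)

(324*2**(s/4)*(s/4 - 4)*(s/4 + 2)*(s**2/16 - s/2 + 1) - 324*2**(s/4)*(s/4 - 4)*(s/2 + 3)*(s**2/16 - s/2 + 1) - 27*3**(s/4)*s*(s/4 - 4)*(s/4 + 2)*(s/2 + 3)*log(3) + 27*3**(s/4)*s*(s/4 - 4)*(s/4 + 2)*(s/2 + 3)*log(2) - 108*3**(s/4)*(s/4 - 4)*(s/4 + 2)*(s/2 + 3)*log(2) + 108*3**(s/4)*(s/4 - 4)*(s/4 + 2)*(s/2 + 3) + 108*3**(s/4)*(s/4 - 4)*(s/4 + 2)*(s/2 + 3)*log(3) + 729*3**(s/4)*(s/4 - 4)*(s/2 + 3)*(s**2/16 - s/2 + 1) + 27*6**(s/4)*s*(s/4 - 4)*(s/4 + 2)*(s/2 + 3)*log(3)/2 - 54*6**(s/4)*(s/4 - 4)*(s/4 + 2)*(s/2 + 3)*log(3) - 54*6**(s/4)*(s/4 - 4)*(s/4 + 2)*(s/2 + 3) - 2*6**(s/4)*(s/4 + 2)*(s/2 + 3)*(s**2/16 - s/2 + 1))/(648*2**(s/4)*(s/4 - 4)*(s/4 + 2)*(s/2 + 3)*(s**2/16 - s/2 + 1))
  -6 < Re(s) < 16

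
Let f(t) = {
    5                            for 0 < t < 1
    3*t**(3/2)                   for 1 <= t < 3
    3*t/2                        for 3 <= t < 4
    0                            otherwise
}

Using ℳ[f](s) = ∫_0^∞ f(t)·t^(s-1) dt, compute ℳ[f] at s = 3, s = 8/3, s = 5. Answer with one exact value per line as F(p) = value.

F(3) = 533/8 + 54*sqrt(3)
F(8/3) = -243*3**(2/3)/22 + 231/200 + 576*2**(1/3)/11 + 1458*3**(1/6)/25
F(5) = 4374*sqrt(3)/13 + 43799/52

breakpoints 1, 3: one integral from each of the 3 segments
the [0, 1) slice contributes ∫ 5·t^(s-1) dt
∫ 3*t**(3/2)·t^(s-1) over [1, 3)
segment [3, 4) carries 3*t/2; integrate it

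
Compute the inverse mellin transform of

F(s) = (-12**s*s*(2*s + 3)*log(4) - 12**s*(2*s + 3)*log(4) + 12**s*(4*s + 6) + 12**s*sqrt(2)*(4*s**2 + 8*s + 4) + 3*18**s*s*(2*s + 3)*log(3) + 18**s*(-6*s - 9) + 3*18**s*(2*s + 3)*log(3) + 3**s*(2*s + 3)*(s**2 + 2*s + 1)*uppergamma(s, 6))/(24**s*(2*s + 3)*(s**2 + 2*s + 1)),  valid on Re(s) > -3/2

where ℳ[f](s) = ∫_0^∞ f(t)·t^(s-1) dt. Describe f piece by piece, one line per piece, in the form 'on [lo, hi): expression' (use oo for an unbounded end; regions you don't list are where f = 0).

on [0, 1/2): 8*t**(3/2)
on [1/2, 3/4): 4*t*log(4*t)
on [3/4, oo): exp(-8*t)

peel off the common scale on t: 2*sqrt(2)*t**(3/2) on [0, 1); 2*t*log(2*t) on [1, 3/2); exp(-4*t) on [3/2, ∞)
back out the common scale on t: t**(3/2) on [0, 2); t*log(t) on [2, 3); exp(-2*t) on [3, ∞)
treat the 3 regions marked off by 1/2, 3/4 separately and sum
for t in [0, 1/2): the term is ∫ 8*t**(3/2)·t^(s-1)
∫ over [1/2, 3/4) of 4*t*log(4*t)·t^(s-1) joins the sum
segment [3/4, ∞) carries exp(-8*t); integrate it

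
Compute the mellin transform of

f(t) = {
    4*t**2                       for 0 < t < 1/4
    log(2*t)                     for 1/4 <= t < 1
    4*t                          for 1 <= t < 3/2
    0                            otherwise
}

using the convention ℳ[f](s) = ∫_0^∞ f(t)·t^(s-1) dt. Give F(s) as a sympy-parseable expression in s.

(-16*2**(2*s)*s**2*(s + 2) + 4*2**(2*s)*s*(s + 1)*(s + 2)*log(2) - 4*2**(2*s)*(s + 1)*(s + 2) + 24*6**s*s**2*(s + 2) + s**2*(s + 1) + 4*s*(s + 1)*(s + 2)*log(2) + 4*(s + 1)*(s + 2))/(4*2**(2*s)*s**2*(s + 1)*(s + 2))
  Re(s) > -2

peel off the common scale on t: t**2 on [0, 1/2); log(t) on [1/2, 2); 2*t on [2, 3)
decompose at 1/4, 1; ℳ[f](s) sums the 3 pieces' integrals
on [0, 1/4) integrate f = 4*t**2 against the kernel
for t in [1/4, 1): the term is ∫ log(2*t)·t^(s-1)
∫ 4*t·t^(s-1) over [1, 3/2)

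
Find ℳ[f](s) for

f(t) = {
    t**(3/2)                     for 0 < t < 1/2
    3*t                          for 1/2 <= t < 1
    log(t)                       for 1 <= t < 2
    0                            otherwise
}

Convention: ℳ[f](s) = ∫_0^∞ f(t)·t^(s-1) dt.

(-2*2**(2*s)*(s + 1)*(2*s + 3) + 6*2**s*s**2*(2*s + 3) + 2*2**s*(s + 1)*(2*s + 3) + 4**s*s*(s + 1)*(2*s + 3)*log(4) + sqrt(2)*s**2*(s + 1) - 3*s**2*(2*s + 3))/(2*2**s*s**2*(s + 1)*(2*s + 3))
  Re(s) > -3/2

slice at 1/2, 1, transform all 3 pieces, and sum them
piece [0, 1/2): integrate t**(3/2) against the kernel
for t in [1/2, 1): the term is ∫ 3*t·t^(s-1)
the [1, 2) slice contributes ∫ log(t)·t^(s-1) dt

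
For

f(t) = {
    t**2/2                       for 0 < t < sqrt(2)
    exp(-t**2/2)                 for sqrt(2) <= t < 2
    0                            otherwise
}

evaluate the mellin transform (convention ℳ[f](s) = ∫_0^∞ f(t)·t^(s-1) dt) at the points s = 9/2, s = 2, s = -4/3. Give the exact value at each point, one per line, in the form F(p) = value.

undo the power substitution: t/2 on [0, 2); exp(-t/2) on [2, 4)
undo the common scale on t: t on [0, 1); exp(-t) on [1, 2)
decompose at sqrt(2); ℳ[f](s) sums the 2 pieces' integrals
on [0, sqrt(2)): add ∫ t**2/2·t^(s-1) dt
segment sqrt(2) to 2 holds exp(-t**2/2); add its integral

F(9/2) = 2*2**(1/4)*(-uppergamma(9/4, 2) + 4/13 + uppergamma(9/4, 1))
F(2) = (-1 + E + exp(2)/2)*exp(-2)
F(-4/3) = 2**(1/3)*(-uppergamma(-2/3, 2) + uppergamma(-2/3, 1) + 3)/4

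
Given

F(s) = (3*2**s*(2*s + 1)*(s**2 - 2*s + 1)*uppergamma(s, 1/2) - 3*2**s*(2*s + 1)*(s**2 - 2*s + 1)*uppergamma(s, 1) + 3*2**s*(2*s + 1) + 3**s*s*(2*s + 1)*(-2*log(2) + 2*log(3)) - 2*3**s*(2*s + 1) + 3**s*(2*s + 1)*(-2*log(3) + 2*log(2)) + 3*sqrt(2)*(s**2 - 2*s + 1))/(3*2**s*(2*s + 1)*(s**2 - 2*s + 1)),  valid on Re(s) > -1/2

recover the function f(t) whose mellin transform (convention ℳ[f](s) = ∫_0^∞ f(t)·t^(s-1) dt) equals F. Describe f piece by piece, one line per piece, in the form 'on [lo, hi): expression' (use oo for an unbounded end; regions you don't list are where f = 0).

cuts at 1/2, 1: linearity sums the 3 kernel integrals
segment [0, 1/2) carries sqrt(t); integrate it
on [1/2, 1) integrate f = exp(-t) against the kernel
the [1, 3/2) slice contributes ∫ log(t)/t·t^(s-1) dt

on [0, 1/2): sqrt(t)
on [1/2, 1): exp(-t)
on [1, 3/2): log(t)/t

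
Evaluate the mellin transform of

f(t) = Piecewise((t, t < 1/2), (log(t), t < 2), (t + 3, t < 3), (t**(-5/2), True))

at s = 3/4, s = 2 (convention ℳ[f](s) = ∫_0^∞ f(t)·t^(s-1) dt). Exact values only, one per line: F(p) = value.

cuts at 1/2, 2, 3: linearity sums the 4 kernel integrals
segment 0 to 1/2 holds t; add its integral
for t in [1/2, 2): the term is ∫ log(t)·t^(s-1)
∫ (t + 3)·t^(s-1) over [2, 3)
on [3, ∞) integrate f = t**(-5/2) against the kernel

F(3/4) = 2**(1/4)*(-436*sqrt(2) + 2*2**(3/4)*3**(1/4) + 65 + log(2**(42 + 84*sqrt(2))) + 180*6**(3/4))/63
F(2) = 2*sqrt(3)/3 + 17*log(2)/8 + 207/16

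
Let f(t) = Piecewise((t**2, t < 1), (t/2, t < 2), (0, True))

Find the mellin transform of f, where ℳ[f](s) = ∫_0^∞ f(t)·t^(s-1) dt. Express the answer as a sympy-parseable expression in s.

peel off the power substitution: t**4 on [0, 1); t**2/2 on [1, sqrt(2))
back out the shared t-power: t**2 on [0, 1); 1/2 on [1, sqrt(2))
undo the power substitution: t on [0, 1); 1/2 on [1, 2)
treat the 2 regions marked off by 1 separately and sum
∫ over [0, 1) of t**2·t^(s-1) joins the sum
between 1 and 2 the integrand is t/2·t^(s-1)

(2**(s + 1)*(s + 2) + s)/(2*(s + 1)*(s + 2))
  Re(s) > -2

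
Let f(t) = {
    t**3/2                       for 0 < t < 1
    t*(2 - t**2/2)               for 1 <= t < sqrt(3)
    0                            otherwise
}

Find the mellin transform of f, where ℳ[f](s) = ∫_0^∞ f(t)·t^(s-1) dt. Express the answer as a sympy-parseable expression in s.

back out the power substitution: t**(3/2)/2 on [0, 1); sqrt(t)*(2 - t/2) on [1, 3)
invert the shared t-power to get t/2 on [0, 1); 2 - t/2 on [1, 3)
reversing the common scale on t: t on [0, 1/2); 2 - t on [1/2, 3/2)
along the cuts 1, ℳ[f](s) splits into 2 integrals
segment 0 to 1 holds t**3/2; add its integral
segment [1, sqrt(3)) carries t*(2 - t**2/2); integrate it

(3**(s/2 + 1/2)*(s + 1)/2 + 4*3**(s/2 + 1/2) - s - 5)/((s + 1)*(s + 3))
  Re(s) > -3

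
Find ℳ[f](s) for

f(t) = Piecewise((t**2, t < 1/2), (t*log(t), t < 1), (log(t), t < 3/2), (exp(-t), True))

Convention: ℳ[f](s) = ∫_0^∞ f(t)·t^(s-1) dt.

(4*2**s*s**2*(s + 2)*(s**2 + 2*s + 1)*uppergamma(s, 3/2) - 4*2**s*s**2*(s + 2) + 4*2**s*(s + 2)*(s**2 + 2*s + 1) + 3**s*s*(s + 2)*(-4*log(2) + 4*log(3))*(s**2 + 2*s + 1) - 4*3**s*(s + 2)*(s**2 + 2*s + 1) + s**3*(s + 2)*log(4) + s**2*(s + 2)*log(4) + 2*s**2*(s + 2) + s**2*(s**2 + 2*s + 1))/(4*2**s*s**2*(s + 2)*(s**2 + 2*s + 1))
  Re(s) > -2

linearity at 1/2, 1, 3/2 turns ℳ[f](s) into 4 summed integrals
[0, 1/2) adds the kernel integral of t**2
∫ t*log(t)·t^(s-1) over [1/2, 1)
on [1, 3/2): add ∫ log(t)·t^(s-1) dt
∫ over [3/2, ∞) of exp(-t)·t^(s-1) joins the sum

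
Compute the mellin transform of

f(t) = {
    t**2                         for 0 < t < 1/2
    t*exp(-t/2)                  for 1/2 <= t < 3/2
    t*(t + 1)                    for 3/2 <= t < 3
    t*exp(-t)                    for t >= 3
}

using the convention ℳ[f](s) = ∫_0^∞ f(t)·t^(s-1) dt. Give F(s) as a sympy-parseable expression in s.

(8*2**(2*s)*(s + 1)*(s + 2)*uppergamma(s + 1, 1/4) - 8*2**(2*s)*(s + 1)*(s + 2)*uppergamma(s + 1, 3/4) + 4*2**s*(s + 1)*(s + 2)*uppergamma(s + 1, 3) - 15*3**s*(s + 1) - 6*3**s + 48*6**s*(s + 1) + 12*6**s + s + 1)/(4*2**s*(s + 1)*(s + 2))
  Re(s) > -2

strip the shared t-power: t on [0, 1/2); exp(-t/2) on [1/2, 3/2); t + 1 on [3/2, 3); …
breakpoints 1/2, 3/2, 3: one integral from each of the 4 segments
for t in [0, 1/2): the term is ∫ t**2·t^(s-1)
piece [1/2, 3/2): integrate t*exp(-t/2) against the kernel
between 3/2 and 3 the integrand is t*(t + 1)·t^(s-1)
segment [3, ∞) carries t*exp(-t); integrate it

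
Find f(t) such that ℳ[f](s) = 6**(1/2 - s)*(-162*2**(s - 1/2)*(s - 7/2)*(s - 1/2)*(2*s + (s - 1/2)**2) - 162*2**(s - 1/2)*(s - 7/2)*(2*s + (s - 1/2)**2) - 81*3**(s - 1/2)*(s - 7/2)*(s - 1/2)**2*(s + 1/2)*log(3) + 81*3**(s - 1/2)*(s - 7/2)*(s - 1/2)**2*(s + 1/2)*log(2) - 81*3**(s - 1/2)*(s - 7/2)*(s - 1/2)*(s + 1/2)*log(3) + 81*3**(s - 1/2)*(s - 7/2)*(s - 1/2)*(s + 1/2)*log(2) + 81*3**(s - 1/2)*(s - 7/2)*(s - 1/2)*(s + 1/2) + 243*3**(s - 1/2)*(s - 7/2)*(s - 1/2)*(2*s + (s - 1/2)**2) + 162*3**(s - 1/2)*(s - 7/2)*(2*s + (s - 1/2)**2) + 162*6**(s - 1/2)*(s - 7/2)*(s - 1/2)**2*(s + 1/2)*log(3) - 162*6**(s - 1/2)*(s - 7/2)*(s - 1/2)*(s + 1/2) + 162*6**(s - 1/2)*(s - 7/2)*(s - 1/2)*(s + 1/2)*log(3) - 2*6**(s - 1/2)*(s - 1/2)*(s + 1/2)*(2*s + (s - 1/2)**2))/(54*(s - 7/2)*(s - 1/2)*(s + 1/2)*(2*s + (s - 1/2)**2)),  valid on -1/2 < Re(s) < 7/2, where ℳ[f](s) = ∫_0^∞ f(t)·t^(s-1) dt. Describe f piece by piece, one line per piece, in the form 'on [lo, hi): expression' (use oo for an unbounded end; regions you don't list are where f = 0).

reversing the shared t-power: 3*t**(3/2) on [0, 1/3); sqrt(t)*(3*t + 3) on [1/3, 1/2); 3*t**(3/2)*log(3*t) on [1/2, 1); …
invert the shared t-power to get 3*t on [0, 1/3); 3*t + 3 on [1/3, 1/2); 3*t*log(3*t) on [1/2, 1); …
undo the common scale on t: t on [0, 1); t + 3 on [1, 3/2); t*log(t) on [3/2, 3); …
treat the 4 regions marked off by 1/3, 1/2, 1 separately and sum
[0, 1/3) adds the kernel integral of 3*sqrt(t)
for t in [1/3, 1/2): the term is ∫ (3*t + 3)/sqrt(t)·t^(s-1)
between 1/2 and 1 the integrand is 3*sqrt(t)*log(3*t)·t^(s-1)
[1, ∞) adds the kernel integral of 1/(27*t**(7/2))

on [0, 1/3): 3*sqrt(t)
on [1/3, 1/2): (3*t + 3)/sqrt(t)
on [1/2, 1): 3*sqrt(t)*log(3*t)
on [1, oo): 1/(27*t**(7/2))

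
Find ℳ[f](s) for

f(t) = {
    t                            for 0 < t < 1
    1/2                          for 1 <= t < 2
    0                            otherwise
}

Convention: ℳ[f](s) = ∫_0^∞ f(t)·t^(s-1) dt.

(2**s*(s + 1) + s - 1)/(2*s*(s + 1))
  Re(s) > -1

breakpoints 1: one integral from each of the 2 segments
the [0, 1) slice contributes ∫ t·t^(s-1) dt
∫ 1/2·t^(s-1) over [1, 2)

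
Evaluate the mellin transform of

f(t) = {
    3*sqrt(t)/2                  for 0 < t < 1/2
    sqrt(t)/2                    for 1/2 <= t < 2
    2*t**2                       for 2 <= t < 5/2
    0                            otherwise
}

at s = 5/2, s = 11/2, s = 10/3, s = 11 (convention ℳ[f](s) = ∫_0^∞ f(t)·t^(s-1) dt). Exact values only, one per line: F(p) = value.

split f at 1/2, 2: ℳ[f](s) collects 3 kernel integrals
for t in [0, 1/2): the term is ∫ 3*sqrt(t)/2·t^(s-1)
the [1/2, 2) slice contributes ∫ sqrt(t)/2·t^(s-1) dt
[2, 5/2) adds the kernel integral of 2*t**2

F(5/2) = -64*sqrt(2)/9 + 11/8 + 625*sqrt(10)/72
F(11/2) = -512*sqrt(2)/15 + 683/128 + 15625*sqrt(10)/192
F(10/3) = -12*2**(1/3) + 3*2**(1/6)/184 + 24*2**(5/6)/23 + 9375*2**(2/3)*5**(1/3)/512
F(11) = 4194305*sqrt(2)/47104 + 1153594261/53248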